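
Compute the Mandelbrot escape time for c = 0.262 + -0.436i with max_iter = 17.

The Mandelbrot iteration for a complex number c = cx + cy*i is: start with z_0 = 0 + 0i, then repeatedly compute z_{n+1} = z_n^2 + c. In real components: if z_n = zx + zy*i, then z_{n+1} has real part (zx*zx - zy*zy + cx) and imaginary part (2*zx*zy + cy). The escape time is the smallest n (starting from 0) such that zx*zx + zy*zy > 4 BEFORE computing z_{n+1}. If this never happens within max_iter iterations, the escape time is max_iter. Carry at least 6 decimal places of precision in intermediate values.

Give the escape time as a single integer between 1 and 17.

Answer: 17

Derivation:
z_0 = 0 + 0i, c = 0.2620 + -0.4360i
Iter 1: z = 0.2620 + -0.4360i, |z|^2 = 0.2587
Iter 2: z = 0.1405 + -0.6645i, |z|^2 = 0.4613
Iter 3: z = -0.1598 + -0.6228i, |z|^2 = 0.4134
Iter 4: z = -0.1003 + -0.2370i, |z|^2 = 0.0662
Iter 5: z = 0.2159 + -0.3884i, |z|^2 = 0.1975
Iter 6: z = 0.1577 + -0.6037i, |z|^2 = 0.3894
Iter 7: z = -0.0776 + -0.6264i, |z|^2 = 0.3985
Iter 8: z = -0.1244 + -0.3388i, |z|^2 = 0.1302
Iter 9: z = 0.1627 + -0.3517i, |z|^2 = 0.1502
Iter 10: z = 0.1648 + -0.5505i, |z|^2 = 0.3302
Iter 11: z = -0.0138 + -0.6174i, |z|^2 = 0.3814
Iter 12: z = -0.1190 + -0.4189i, |z|^2 = 0.1896
Iter 13: z = 0.1007 + -0.3363i, |z|^2 = 0.1232
Iter 14: z = 0.1590 + -0.5037i, |z|^2 = 0.2790
Iter 15: z = 0.0336 + -0.5962i, |z|^2 = 0.3566
Iter 16: z = -0.0923 + -0.4760i, |z|^2 = 0.2351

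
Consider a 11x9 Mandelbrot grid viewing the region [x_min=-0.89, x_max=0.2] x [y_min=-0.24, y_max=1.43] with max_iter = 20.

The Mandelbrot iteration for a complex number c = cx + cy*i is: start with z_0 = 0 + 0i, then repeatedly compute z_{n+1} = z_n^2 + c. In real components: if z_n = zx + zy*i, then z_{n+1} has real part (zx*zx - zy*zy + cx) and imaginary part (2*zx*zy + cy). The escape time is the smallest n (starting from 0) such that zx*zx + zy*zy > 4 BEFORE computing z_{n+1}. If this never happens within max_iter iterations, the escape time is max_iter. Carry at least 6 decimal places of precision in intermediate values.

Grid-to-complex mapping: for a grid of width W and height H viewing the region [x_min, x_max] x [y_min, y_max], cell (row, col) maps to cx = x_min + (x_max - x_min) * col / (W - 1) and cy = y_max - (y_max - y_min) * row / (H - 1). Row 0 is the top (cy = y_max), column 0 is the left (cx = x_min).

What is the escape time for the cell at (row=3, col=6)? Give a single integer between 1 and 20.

z_0 = 0 + 0i, c = -0.2360 + 0.8037i
Iter 1: z = -0.2360 + 0.8037i, |z|^2 = 0.7017
Iter 2: z = -0.8263 + 0.4244i, |z|^2 = 0.8629
Iter 3: z = 0.2667 + 0.1024i, |z|^2 = 0.0816
Iter 4: z = -0.1754 + 0.8584i, |z|^2 = 0.7676
Iter 5: z = -0.9421 + 0.5027i, |z|^2 = 1.1402
Iter 6: z = 0.3988 + -0.1434i, |z|^2 = 0.1796
Iter 7: z = -0.0976 + 0.6894i, |z|^2 = 0.4848
Iter 8: z = -0.7017 + 0.6692i, |z|^2 = 0.9403
Iter 9: z = -0.1914 + -0.1355i, |z|^2 = 0.0550
Iter 10: z = -0.2177 + 0.8556i, |z|^2 = 0.7795
Iter 11: z = -0.9207 + 0.4312i, |z|^2 = 1.0336
Iter 12: z = 0.4258 + 0.0097i, |z|^2 = 0.1814
Iter 13: z = -0.0548 + 0.8120i, |z|^2 = 0.6624
Iter 14: z = -0.8924 + 0.7147i, |z|^2 = 1.3072
Iter 15: z = 0.0495 + -0.4719i, |z|^2 = 0.2251
Iter 16: z = -0.4562 + 0.7570i, |z|^2 = 0.7812
Iter 17: z = -0.6009 + 0.1130i, |z|^2 = 0.3738
Iter 18: z = 0.1123 + 0.6679i, |z|^2 = 0.4587
Iter 19: z = -0.6695 + 0.9537i, |z|^2 = 1.3578

Answer: 20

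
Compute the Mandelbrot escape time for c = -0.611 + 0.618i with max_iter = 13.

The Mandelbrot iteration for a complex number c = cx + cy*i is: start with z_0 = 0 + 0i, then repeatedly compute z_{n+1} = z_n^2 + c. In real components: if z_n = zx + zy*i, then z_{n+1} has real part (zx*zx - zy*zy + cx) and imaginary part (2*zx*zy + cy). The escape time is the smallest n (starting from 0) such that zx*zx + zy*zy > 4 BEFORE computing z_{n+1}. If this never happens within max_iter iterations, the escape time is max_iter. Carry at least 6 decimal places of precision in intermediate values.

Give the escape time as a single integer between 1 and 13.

Answer: 13

Derivation:
z_0 = 0 + 0i, c = -0.6110 + 0.6180i
Iter 1: z = -0.6110 + 0.6180i, |z|^2 = 0.7552
Iter 2: z = -0.6196 + -0.1372i, |z|^2 = 0.4027
Iter 3: z = -0.2459 + 0.7880i, |z|^2 = 0.6814
Iter 4: z = -1.1715 + 0.2304i, |z|^2 = 1.4255
Iter 5: z = 0.7083 + 0.0781i, |z|^2 = 0.5078
Iter 6: z = -0.1154 + 0.7286i, |z|^2 = 0.5442
Iter 7: z = -1.1286 + 0.4498i, |z|^2 = 1.4761
Iter 8: z = 0.4604 + -0.3973i, |z|^2 = 0.3698
Iter 9: z = -0.5569 + 0.2522i, |z|^2 = 0.3737
Iter 10: z = -0.3645 + 0.3371i, |z|^2 = 0.2465
Iter 11: z = -0.5918 + 0.3722i, |z|^2 = 0.4888
Iter 12: z = -0.3993 + 0.1774i, |z|^2 = 0.1909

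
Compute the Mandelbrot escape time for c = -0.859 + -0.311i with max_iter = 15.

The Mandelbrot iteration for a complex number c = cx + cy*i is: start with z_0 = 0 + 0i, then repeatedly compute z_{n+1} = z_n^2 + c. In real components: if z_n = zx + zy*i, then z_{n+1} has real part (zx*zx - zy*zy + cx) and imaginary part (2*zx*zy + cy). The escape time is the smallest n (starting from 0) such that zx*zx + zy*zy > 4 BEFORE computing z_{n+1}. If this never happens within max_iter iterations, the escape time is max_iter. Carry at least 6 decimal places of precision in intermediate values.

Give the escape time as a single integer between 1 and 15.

Answer: 9

Derivation:
z_0 = 0 + 0i, c = -0.8590 + -0.3110i
Iter 1: z = -0.8590 + -0.3110i, |z|^2 = 0.8346
Iter 2: z = -0.2178 + 0.2233i, |z|^2 = 0.0973
Iter 3: z = -0.8614 + -0.4083i, |z|^2 = 0.9087
Iter 4: z = -0.2837 + 0.3924i, |z|^2 = 0.2345
Iter 5: z = -0.9325 + -0.5336i, |z|^2 = 1.1543
Iter 6: z = -0.2742 + 0.6842i, |z|^2 = 0.5433
Iter 7: z = -1.2520 + -0.6862i, |z|^2 = 2.0384
Iter 8: z = 0.2376 + 1.4073i, |z|^2 = 2.0368
Iter 9: z = -2.7829 + 0.3577i, |z|^2 = 7.8727
Escaped at iteration 9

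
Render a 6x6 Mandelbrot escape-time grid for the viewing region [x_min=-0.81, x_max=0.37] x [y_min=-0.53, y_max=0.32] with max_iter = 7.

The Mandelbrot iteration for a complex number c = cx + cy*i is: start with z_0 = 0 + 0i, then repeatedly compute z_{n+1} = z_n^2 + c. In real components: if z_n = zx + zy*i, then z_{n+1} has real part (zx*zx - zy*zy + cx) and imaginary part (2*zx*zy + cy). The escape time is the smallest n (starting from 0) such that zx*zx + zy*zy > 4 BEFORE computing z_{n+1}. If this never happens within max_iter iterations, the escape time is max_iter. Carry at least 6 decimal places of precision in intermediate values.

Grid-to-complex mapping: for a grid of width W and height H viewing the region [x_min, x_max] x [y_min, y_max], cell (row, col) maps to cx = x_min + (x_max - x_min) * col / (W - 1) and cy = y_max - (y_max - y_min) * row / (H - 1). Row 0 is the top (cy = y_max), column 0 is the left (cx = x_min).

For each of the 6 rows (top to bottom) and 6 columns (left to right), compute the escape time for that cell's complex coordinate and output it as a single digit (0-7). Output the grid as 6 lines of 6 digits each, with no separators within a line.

Answer: 777777
777777
777777
777777
777777
677777

Derivation:
(row=0, col=0): c = -0.8100 + 0.3200i → escape time 7
(row=0, col=1): c = -0.5740 + 0.3200i → escape time 7
(row=0, col=2): c = -0.3380 + 0.3200i → escape time 7
(row=0, col=3): c = -0.1020 + 0.3200i → escape time 7
(row=0, col=4): c = 0.1340 + 0.3200i → escape time 7
(row=0, col=5): c = 0.3700 + 0.3200i → escape time 7
(row=1, col=0): c = -0.8100 + 0.1500i → escape time 7
(row=1, col=1): c = -0.5740 + 0.1500i → escape time 7
(row=1, col=2): c = -0.3380 + 0.1500i → escape time 7
(row=1, col=3): c = -0.1020 + 0.1500i → escape time 7
(row=1, col=4): c = 0.1340 + 0.1500i → escape time 7
(row=1, col=5): c = 0.3700 + 0.1500i → escape time 7
(row=2, col=0): c = -0.8100 + -0.0200i → escape time 7
(row=2, col=1): c = -0.5740 + -0.0200i → escape time 7
(row=2, col=2): c = -0.3380 + -0.0200i → escape time 7
(row=2, col=3): c = -0.1020 + -0.0200i → escape time 7
(row=2, col=4): c = 0.1340 + -0.0200i → escape time 7
(row=2, col=5): c = 0.3700 + -0.0200i → escape time 7
(row=3, col=0): c = -0.8100 + -0.1900i → escape time 7
(row=3, col=1): c = -0.5740 + -0.1900i → escape time 7
(row=3, col=2): c = -0.3380 + -0.1900i → escape time 7
(row=3, col=3): c = -0.1020 + -0.1900i → escape time 7
(row=3, col=4): c = 0.1340 + -0.1900i → escape time 7
(row=3, col=5): c = 0.3700 + -0.1900i → escape time 7
(row=4, col=0): c = -0.8100 + -0.3600i → escape time 7
(row=4, col=1): c = -0.5740 + -0.3600i → escape time 7
(row=4, col=2): c = -0.3380 + -0.3600i → escape time 7
(row=4, col=3): c = -0.1020 + -0.3600i → escape time 7
(row=4, col=4): c = 0.1340 + -0.3600i → escape time 7
(row=4, col=5): c = 0.3700 + -0.3600i → escape time 7
(row=5, col=0): c = -0.8100 + -0.5300i → escape time 6
(row=5, col=1): c = -0.5740 + -0.5300i → escape time 7
(row=5, col=2): c = -0.3380 + -0.5300i → escape time 7
(row=5, col=3): c = -0.1020 + -0.5300i → escape time 7
(row=5, col=4): c = 0.1340 + -0.5300i → escape time 7
(row=5, col=5): c = 0.3700 + -0.5300i → escape time 7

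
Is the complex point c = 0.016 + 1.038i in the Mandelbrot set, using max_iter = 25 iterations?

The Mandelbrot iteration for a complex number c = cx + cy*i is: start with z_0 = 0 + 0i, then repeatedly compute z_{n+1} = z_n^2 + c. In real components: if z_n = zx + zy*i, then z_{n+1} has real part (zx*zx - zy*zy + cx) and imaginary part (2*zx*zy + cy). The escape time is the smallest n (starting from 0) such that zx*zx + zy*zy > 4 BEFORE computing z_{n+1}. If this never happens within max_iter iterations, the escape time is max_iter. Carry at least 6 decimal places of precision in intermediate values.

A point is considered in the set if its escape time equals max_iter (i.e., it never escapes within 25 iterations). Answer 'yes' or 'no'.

z_0 = 0 + 0i, c = 0.0160 + 1.0380i
Iter 1: z = 0.0160 + 1.0380i, |z|^2 = 1.0777
Iter 2: z = -1.0612 + 1.0712i, |z|^2 = 2.2736
Iter 3: z = -0.0054 + -1.2355i, |z|^2 = 1.5265
Iter 4: z = -1.5105 + 1.0513i, |z|^2 = 3.3868
Iter 5: z = 1.1923 + -2.1380i, |z|^2 = 5.9926
Escaped at iteration 5

Answer: no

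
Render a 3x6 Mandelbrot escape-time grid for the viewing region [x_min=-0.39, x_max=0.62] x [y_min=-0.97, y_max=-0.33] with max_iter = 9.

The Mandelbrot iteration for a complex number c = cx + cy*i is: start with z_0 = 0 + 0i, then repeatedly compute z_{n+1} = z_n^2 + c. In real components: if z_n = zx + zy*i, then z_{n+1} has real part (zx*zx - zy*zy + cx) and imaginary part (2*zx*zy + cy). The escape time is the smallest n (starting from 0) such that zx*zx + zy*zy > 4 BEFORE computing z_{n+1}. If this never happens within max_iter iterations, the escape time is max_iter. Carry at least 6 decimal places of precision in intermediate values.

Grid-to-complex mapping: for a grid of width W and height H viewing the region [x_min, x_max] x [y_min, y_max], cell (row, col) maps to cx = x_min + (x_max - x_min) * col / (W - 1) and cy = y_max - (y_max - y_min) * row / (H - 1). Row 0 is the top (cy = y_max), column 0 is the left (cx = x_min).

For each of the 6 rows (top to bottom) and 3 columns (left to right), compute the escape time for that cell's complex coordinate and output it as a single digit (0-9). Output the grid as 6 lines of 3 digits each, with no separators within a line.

Answer: 994
993
993
883
653
542

Derivation:
(row=0, col=0): c = -0.3900 + -0.3300i → escape time 9
(row=0, col=1): c = 0.1150 + -0.3300i → escape time 9
(row=0, col=2): c = 0.6200 + -0.3300i → escape time 4
(row=1, col=0): c = -0.3900 + -0.4580i → escape time 9
(row=1, col=1): c = 0.1150 + -0.4580i → escape time 9
(row=1, col=2): c = 0.6200 + -0.4580i → escape time 3
(row=2, col=0): c = -0.3900 + -0.5860i → escape time 9
(row=2, col=1): c = 0.1150 + -0.5860i → escape time 9
(row=2, col=2): c = 0.6200 + -0.5860i → escape time 3
(row=3, col=0): c = -0.3900 + -0.7140i → escape time 8
(row=3, col=1): c = 0.1150 + -0.7140i → escape time 8
(row=3, col=2): c = 0.6200 + -0.7140i → escape time 3
(row=4, col=0): c = -0.3900 + -0.8420i → escape time 6
(row=4, col=1): c = 0.1150 + -0.8420i → escape time 5
(row=4, col=2): c = 0.6200 + -0.8420i → escape time 3
(row=5, col=0): c = -0.3900 + -0.9700i → escape time 5
(row=5, col=1): c = 0.1150 + -0.9700i → escape time 4
(row=5, col=2): c = 0.6200 + -0.9700i → escape time 2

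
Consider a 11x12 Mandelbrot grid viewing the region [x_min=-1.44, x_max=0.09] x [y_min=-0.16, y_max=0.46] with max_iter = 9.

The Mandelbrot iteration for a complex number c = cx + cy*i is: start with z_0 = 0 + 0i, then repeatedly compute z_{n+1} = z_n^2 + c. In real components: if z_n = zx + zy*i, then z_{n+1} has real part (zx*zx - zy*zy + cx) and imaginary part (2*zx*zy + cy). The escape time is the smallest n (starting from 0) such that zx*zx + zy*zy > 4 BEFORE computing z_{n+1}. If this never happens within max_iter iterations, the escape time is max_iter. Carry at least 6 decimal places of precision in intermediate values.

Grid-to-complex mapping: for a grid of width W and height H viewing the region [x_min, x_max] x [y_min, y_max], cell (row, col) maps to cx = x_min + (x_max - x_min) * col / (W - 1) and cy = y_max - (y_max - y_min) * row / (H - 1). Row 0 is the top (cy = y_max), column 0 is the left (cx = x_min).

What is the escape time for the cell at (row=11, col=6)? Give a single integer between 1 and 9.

Answer: 9

Derivation:
z_0 = 0 + 0i, c = -0.5220 + -0.1600i
Iter 1: z = -0.5220 + -0.1600i, |z|^2 = 0.2981
Iter 2: z = -0.2751 + 0.0070i, |z|^2 = 0.0757
Iter 3: z = -0.4464 + -0.1639i, |z|^2 = 0.2261
Iter 4: z = -0.3496 + -0.0137i, |z|^2 = 0.1224
Iter 5: z = -0.4000 + -0.1504i, |z|^2 = 0.1826
Iter 6: z = -0.3847 + -0.0397i, |z|^2 = 0.1495
Iter 7: z = -0.3756 + -0.1295i, |z|^2 = 0.1578
Iter 8: z = -0.3977 + -0.0627i, |z|^2 = 0.1621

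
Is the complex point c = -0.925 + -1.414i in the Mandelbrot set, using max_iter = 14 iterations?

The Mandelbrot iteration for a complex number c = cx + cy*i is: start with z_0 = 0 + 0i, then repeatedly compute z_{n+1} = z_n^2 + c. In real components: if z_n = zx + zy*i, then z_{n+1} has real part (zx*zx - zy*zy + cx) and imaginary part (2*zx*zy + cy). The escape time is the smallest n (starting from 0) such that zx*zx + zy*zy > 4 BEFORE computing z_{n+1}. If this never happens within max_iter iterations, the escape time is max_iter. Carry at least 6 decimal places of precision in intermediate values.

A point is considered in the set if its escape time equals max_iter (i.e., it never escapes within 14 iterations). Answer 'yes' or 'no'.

Answer: no

Derivation:
z_0 = 0 + 0i, c = -0.9250 + -1.4140i
Iter 1: z = -0.9250 + -1.4140i, |z|^2 = 2.8550
Iter 2: z = -2.0688 + 1.2019i, |z|^2 = 5.7244
Escaped at iteration 2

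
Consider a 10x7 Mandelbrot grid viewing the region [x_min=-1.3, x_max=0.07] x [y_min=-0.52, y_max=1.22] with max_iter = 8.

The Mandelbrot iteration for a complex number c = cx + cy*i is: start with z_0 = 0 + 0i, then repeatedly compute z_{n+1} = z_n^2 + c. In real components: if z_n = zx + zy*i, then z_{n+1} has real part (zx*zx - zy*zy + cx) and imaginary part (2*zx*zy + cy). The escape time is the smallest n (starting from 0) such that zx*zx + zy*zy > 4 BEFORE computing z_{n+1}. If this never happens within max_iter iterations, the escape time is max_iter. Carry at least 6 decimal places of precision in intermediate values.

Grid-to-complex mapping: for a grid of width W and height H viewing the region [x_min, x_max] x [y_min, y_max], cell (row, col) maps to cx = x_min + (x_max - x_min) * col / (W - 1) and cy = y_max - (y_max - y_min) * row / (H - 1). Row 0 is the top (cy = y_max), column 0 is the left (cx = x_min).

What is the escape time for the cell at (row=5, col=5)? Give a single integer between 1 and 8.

z_0 = 0 + 0i, c = -0.5389 + -0.2300i
Iter 1: z = -0.5389 + -0.2300i, |z|^2 = 0.3433
Iter 2: z = -0.3014 + 0.0179i, |z|^2 = 0.0912
Iter 3: z = -0.4484 + -0.2408i, |z|^2 = 0.2590
Iter 4: z = -0.3958 + -0.0141i, |z|^2 = 0.1569
Iter 5: z = -0.3824 + -0.2189i, |z|^2 = 0.1941
Iter 6: z = -0.4405 + -0.0626i, |z|^2 = 0.1980
Iter 7: z = -0.3487 + -0.1748i, |z|^2 = 0.1522

Answer: 8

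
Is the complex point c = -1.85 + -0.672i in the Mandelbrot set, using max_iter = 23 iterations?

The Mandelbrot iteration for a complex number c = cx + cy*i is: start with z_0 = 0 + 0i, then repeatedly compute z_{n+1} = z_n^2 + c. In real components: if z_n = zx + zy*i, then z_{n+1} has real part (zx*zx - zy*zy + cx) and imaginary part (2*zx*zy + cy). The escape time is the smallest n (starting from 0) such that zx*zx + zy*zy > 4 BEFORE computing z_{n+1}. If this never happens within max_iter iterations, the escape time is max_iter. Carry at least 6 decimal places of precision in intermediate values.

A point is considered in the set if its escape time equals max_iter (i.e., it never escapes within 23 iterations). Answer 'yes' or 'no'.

z_0 = 0 + 0i, c = -1.8500 + -0.6720i
Iter 1: z = -1.8500 + -0.6720i, |z|^2 = 3.8741
Iter 2: z = 1.1209 + 1.8144i, |z|^2 = 4.5485
Escaped at iteration 2

Answer: no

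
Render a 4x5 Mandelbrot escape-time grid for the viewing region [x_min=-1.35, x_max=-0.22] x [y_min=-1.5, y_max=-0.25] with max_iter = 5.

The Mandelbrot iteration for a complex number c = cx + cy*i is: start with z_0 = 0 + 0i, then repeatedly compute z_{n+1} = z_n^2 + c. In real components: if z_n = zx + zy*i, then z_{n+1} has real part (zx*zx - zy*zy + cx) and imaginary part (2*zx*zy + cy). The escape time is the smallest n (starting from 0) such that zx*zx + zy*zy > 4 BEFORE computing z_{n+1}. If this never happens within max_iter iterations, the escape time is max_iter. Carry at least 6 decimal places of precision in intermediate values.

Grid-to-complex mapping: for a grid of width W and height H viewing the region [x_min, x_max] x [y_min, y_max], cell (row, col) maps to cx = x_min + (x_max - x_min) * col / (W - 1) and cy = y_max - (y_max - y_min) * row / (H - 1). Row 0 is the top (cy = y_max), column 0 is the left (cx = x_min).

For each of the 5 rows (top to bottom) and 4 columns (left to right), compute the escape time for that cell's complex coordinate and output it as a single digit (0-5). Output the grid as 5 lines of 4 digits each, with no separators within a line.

(row=0, col=0): c = -1.3500 + -0.2500i → escape time 5
(row=0, col=1): c = -0.9733 + -0.2500i → escape time 5
(row=0, col=2): c = -0.5967 + -0.2500i → escape time 5
(row=0, col=3): c = -0.2200 + -0.2500i → escape time 5
(row=1, col=0): c = -1.3500 + -0.5625i → escape time 3
(row=1, col=1): c = -0.9733 + -0.5625i → escape time 5
(row=1, col=2): c = -0.5967 + -0.5625i → escape time 5
(row=1, col=3): c = -0.2200 + -0.5625i → escape time 5
(row=2, col=0): c = -1.3500 + -0.8750i → escape time 3
(row=2, col=1): c = -0.9733 + -0.8750i → escape time 3
(row=2, col=2): c = -0.5967 + -0.8750i → escape time 4
(row=2, col=3): c = -0.2200 + -0.8750i → escape time 5
(row=3, col=0): c = -1.3500 + -1.1875i → escape time 2
(row=3, col=1): c = -0.9733 + -1.1875i → escape time 3
(row=3, col=2): c = -0.5967 + -1.1875i → escape time 3
(row=3, col=3): c = -0.2200 + -1.1875i → escape time 3
(row=4, col=0): c = -1.3500 + -1.5000i → escape time 1
(row=4, col=1): c = -0.9733 + -1.5000i → escape time 2
(row=4, col=2): c = -0.5967 + -1.5000i → escape time 2
(row=4, col=3): c = -0.2200 + -1.5000i → escape time 2

Answer: 5555
3555
3345
2333
1222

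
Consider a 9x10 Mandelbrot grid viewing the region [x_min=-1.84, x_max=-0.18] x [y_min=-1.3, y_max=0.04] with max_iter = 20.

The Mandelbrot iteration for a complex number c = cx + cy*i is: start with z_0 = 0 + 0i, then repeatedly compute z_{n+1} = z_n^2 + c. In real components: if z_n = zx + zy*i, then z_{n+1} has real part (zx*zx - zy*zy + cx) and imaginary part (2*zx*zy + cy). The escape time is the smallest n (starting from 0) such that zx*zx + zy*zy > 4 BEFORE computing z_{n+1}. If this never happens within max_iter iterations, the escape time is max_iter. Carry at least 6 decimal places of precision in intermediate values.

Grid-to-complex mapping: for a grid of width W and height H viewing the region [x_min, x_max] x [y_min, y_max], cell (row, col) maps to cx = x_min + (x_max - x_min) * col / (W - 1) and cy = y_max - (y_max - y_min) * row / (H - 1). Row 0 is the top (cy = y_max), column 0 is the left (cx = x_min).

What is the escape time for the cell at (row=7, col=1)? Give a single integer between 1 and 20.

Answer: 2

Derivation:
z_0 = 0 + 0i, c = -1.6325 + -1.0022i
Iter 1: z = -1.6325 + -1.0022i, |z|^2 = 3.6695
Iter 2: z = 0.0281 + 2.2700i, |z|^2 = 5.1538
Escaped at iteration 2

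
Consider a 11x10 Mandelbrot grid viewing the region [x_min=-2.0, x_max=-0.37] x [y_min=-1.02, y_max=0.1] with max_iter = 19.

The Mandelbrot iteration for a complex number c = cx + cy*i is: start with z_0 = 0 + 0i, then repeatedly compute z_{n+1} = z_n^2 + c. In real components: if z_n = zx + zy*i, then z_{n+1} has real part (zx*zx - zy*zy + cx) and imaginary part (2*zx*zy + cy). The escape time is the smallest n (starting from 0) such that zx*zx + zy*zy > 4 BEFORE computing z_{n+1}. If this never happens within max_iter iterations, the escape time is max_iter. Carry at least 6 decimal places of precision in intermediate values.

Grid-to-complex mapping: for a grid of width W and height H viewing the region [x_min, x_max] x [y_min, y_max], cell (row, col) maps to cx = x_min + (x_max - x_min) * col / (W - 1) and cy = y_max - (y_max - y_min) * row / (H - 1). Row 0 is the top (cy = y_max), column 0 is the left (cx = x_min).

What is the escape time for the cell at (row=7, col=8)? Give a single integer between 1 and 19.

Answer: 4

Derivation:
z_0 = 0 + 0i, c = -0.6960 + -0.7711i
Iter 1: z = -0.6960 + -0.7711i, |z|^2 = 1.0790
Iter 2: z = -0.8062 + 0.3023i, |z|^2 = 0.7413
Iter 3: z = -0.1374 + -1.2585i, |z|^2 = 1.6027
Iter 4: z = -2.2609 + -0.4252i, |z|^2 = 5.2926
Escaped at iteration 4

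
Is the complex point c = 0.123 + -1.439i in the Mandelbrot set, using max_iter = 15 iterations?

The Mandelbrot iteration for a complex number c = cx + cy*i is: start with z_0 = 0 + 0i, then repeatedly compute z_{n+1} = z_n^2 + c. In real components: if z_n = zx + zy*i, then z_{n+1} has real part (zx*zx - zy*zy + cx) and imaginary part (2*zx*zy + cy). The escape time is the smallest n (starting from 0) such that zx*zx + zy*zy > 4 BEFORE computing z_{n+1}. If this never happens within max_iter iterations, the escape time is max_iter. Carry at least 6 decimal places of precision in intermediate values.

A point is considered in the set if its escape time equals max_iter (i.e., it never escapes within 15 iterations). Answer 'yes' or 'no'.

z_0 = 0 + 0i, c = 0.1230 + -1.4390i
Iter 1: z = 0.1230 + -1.4390i, |z|^2 = 2.0859
Iter 2: z = -1.9326 + -1.7930i, |z|^2 = 6.9497
Escaped at iteration 2

Answer: no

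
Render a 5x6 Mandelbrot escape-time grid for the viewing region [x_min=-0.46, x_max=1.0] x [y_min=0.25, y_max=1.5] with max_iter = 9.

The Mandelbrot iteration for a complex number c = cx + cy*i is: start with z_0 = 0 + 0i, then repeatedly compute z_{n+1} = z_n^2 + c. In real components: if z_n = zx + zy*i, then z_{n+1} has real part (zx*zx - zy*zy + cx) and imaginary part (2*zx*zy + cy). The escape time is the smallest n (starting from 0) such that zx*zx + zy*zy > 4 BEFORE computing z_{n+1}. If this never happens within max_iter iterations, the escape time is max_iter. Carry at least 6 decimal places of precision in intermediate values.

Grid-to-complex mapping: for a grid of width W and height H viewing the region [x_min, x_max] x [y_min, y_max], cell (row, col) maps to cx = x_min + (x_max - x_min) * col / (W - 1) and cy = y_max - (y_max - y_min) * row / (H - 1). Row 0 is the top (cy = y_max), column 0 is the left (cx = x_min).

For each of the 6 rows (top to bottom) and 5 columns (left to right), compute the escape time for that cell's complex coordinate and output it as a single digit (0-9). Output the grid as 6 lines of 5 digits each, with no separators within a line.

Answer: 22222
33222
49422
69532
99932
99942

Derivation:
(row=0, col=0): c = -0.4600 + 1.5000i → escape time 2
(row=0, col=1): c = -0.0950 + 1.5000i → escape time 2
(row=0, col=2): c = 0.2700 + 1.5000i → escape time 2
(row=0, col=3): c = 0.6350 + 1.5000i → escape time 2
(row=0, col=4): c = 1.0000 + 1.5000i → escape time 2
(row=1, col=0): c = -0.4600 + 1.2500i → escape time 3
(row=1, col=1): c = -0.0950 + 1.2500i → escape time 3
(row=1, col=2): c = 0.2700 + 1.2500i → escape time 2
(row=1, col=3): c = 0.6350 + 1.2500i → escape time 2
(row=1, col=4): c = 1.0000 + 1.2500i → escape time 2
(row=2, col=0): c = -0.4600 + 1.0000i → escape time 4
(row=2, col=1): c = -0.0950 + 1.0000i → escape time 9
(row=2, col=2): c = 0.2700 + 1.0000i → escape time 4
(row=2, col=3): c = 0.6350 + 1.0000i → escape time 2
(row=2, col=4): c = 1.0000 + 1.0000i → escape time 2
(row=3, col=0): c = -0.4600 + 0.7500i → escape time 6
(row=3, col=1): c = -0.0950 + 0.7500i → escape time 9
(row=3, col=2): c = 0.2700 + 0.7500i → escape time 5
(row=3, col=3): c = 0.6350 + 0.7500i → escape time 3
(row=3, col=4): c = 1.0000 + 0.7500i → escape time 2
(row=4, col=0): c = -0.4600 + 0.5000i → escape time 9
(row=4, col=1): c = -0.0950 + 0.5000i → escape time 9
(row=4, col=2): c = 0.2700 + 0.5000i → escape time 9
(row=4, col=3): c = 0.6350 + 0.5000i → escape time 3
(row=4, col=4): c = 1.0000 + 0.5000i → escape time 2
(row=5, col=0): c = -0.4600 + 0.2500i → escape time 9
(row=5, col=1): c = -0.0950 + 0.2500i → escape time 9
(row=5, col=2): c = 0.2700 + 0.2500i → escape time 9
(row=5, col=3): c = 0.6350 + 0.2500i → escape time 4
(row=5, col=4): c = 1.0000 + 0.2500i → escape time 2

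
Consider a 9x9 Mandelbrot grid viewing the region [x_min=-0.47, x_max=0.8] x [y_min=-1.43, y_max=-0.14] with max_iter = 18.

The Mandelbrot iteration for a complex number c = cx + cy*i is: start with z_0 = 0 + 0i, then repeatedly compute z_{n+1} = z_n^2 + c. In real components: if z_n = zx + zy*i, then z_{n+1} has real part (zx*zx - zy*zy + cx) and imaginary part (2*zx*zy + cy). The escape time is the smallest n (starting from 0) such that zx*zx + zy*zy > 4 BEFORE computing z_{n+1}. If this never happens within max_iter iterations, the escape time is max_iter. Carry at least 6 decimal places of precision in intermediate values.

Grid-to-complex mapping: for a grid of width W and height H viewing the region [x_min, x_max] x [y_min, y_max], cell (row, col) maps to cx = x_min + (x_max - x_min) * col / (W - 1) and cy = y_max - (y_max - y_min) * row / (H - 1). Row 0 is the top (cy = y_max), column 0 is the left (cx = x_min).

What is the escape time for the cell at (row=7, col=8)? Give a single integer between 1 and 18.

Answer: 2

Derivation:
z_0 = 0 + 0i, c = 0.8000 + -1.2688i
Iter 1: z = 0.8000 + -1.2688i, |z|^2 = 2.2497
Iter 2: z = -0.1697 + -3.2988i, |z|^2 = 10.9106
Escaped at iteration 2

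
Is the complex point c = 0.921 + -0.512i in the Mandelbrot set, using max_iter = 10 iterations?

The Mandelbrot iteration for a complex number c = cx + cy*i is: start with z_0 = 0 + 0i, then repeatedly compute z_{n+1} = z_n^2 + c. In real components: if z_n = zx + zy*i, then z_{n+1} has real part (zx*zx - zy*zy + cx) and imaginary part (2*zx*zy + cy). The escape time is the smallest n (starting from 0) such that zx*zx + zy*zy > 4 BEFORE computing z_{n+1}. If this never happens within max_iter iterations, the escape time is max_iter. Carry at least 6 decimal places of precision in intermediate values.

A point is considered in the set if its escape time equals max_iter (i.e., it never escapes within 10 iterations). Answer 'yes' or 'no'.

z_0 = 0 + 0i, c = 0.9210 + -0.5120i
Iter 1: z = 0.9210 + -0.5120i, |z|^2 = 1.1104
Iter 2: z = 1.5071 + -1.4551i, |z|^2 = 4.3887
Escaped at iteration 2

Answer: no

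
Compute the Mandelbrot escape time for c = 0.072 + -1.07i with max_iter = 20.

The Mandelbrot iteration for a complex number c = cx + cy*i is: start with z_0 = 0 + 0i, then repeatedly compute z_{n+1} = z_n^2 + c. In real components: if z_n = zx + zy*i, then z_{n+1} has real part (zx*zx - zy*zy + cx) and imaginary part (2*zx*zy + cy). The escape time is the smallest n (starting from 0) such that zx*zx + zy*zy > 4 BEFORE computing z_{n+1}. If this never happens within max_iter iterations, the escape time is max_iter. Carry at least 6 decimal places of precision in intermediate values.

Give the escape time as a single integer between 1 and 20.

Answer: 4

Derivation:
z_0 = 0 + 0i, c = 0.0720 + -1.0700i
Iter 1: z = 0.0720 + -1.0700i, |z|^2 = 1.1501
Iter 2: z = -1.0677 + -1.2241i, |z|^2 = 2.6384
Iter 3: z = -0.2864 + 1.5439i, |z|^2 = 2.4657
Iter 4: z = -2.2298 + -1.9542i, |z|^2 = 8.7908
Escaped at iteration 4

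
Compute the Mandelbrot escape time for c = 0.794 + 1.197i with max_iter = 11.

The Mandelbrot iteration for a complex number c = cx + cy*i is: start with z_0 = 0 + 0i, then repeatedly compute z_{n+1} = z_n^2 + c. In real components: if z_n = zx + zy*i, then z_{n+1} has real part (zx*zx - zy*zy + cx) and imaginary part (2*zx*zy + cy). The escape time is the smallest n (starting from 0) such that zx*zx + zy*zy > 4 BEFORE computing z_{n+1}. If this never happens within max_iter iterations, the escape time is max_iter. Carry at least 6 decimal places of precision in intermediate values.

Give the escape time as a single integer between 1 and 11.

Answer: 2

Derivation:
z_0 = 0 + 0i, c = 0.7940 + 1.1970i
Iter 1: z = 0.7940 + 1.1970i, |z|^2 = 2.0632
Iter 2: z = -0.0084 + 3.0978i, |z|^2 = 9.5967
Escaped at iteration 2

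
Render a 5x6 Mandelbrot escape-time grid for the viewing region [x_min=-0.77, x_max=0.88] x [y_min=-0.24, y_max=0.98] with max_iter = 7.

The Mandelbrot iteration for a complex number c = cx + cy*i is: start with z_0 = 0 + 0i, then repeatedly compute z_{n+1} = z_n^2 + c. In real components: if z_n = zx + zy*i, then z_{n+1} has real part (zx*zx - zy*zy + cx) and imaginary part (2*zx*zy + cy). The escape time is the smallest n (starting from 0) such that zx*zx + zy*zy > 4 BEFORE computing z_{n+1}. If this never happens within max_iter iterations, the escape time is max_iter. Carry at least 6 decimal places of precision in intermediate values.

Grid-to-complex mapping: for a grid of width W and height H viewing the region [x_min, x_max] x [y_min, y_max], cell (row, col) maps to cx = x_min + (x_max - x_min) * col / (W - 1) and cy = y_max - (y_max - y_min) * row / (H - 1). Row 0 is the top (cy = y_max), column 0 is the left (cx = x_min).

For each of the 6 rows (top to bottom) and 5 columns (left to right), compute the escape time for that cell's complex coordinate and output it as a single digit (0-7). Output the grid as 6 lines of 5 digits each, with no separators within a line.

(row=0, col=0): c = -0.7700 + 0.9800i → escape time 3
(row=0, col=1): c = -0.3575 + 0.9800i → escape time 5
(row=0, col=2): c = 0.0550 + 0.9800i → escape time 5
(row=0, col=3): c = 0.4675 + 0.9800i → escape time 3
(row=0, col=4): c = 0.8800 + 0.9800i → escape time 2
(row=1, col=0): c = -0.7700 + 0.7360i → escape time 4
(row=1, col=1): c = -0.3575 + 0.7360i → escape time 7
(row=1, col=2): c = 0.0550 + 0.7360i → escape time 7
(row=1, col=3): c = 0.4675 + 0.7360i → escape time 4
(row=1, col=4): c = 0.8800 + 0.7360i → escape time 2
(row=2, col=0): c = -0.7700 + 0.4920i → escape time 6
(row=2, col=1): c = -0.3575 + 0.4920i → escape time 7
(row=2, col=2): c = 0.0550 + 0.4920i → escape time 7
(row=2, col=3): c = 0.4675 + 0.4920i → escape time 5
(row=2, col=4): c = 0.8800 + 0.4920i → escape time 3
(row=3, col=0): c = -0.7700 + 0.2480i → escape time 7
(row=3, col=1): c = -0.3575 + 0.2480i → escape time 7
(row=3, col=2): c = 0.0550 + 0.2480i → escape time 7
(row=3, col=3): c = 0.4675 + 0.2480i → escape time 6
(row=3, col=4): c = 0.8800 + 0.2480i → escape time 3
(row=4, col=0): c = -0.7700 + 0.0040i → escape time 7
(row=4, col=1): c = -0.3575 + 0.0040i → escape time 7
(row=4, col=2): c = 0.0550 + 0.0040i → escape time 7
(row=4, col=3): c = 0.4675 + 0.0040i → escape time 5
(row=4, col=4): c = 0.8800 + 0.0040i → escape time 3
(row=5, col=0): c = -0.7700 + -0.2400i → escape time 7
(row=5, col=1): c = -0.3575 + -0.2400i → escape time 7
(row=5, col=2): c = 0.0550 + -0.2400i → escape time 7
(row=5, col=3): c = 0.4675 + -0.2400i → escape time 6
(row=5, col=4): c = 0.8800 + -0.2400i → escape time 3

Answer: 35532
47742
67753
77763
77753
77763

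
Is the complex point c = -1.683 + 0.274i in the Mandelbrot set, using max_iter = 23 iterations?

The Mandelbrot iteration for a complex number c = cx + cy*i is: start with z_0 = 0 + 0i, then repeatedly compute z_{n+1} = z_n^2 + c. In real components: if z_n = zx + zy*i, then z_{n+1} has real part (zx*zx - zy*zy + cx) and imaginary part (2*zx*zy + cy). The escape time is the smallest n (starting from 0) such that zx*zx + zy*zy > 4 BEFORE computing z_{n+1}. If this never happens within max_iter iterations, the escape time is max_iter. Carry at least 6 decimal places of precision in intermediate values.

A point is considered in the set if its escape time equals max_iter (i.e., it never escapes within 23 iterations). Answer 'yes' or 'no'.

Answer: no

Derivation:
z_0 = 0 + 0i, c = -1.6830 + 0.2740i
Iter 1: z = -1.6830 + 0.2740i, |z|^2 = 2.9076
Iter 2: z = 1.0744 + -0.6483i, |z|^2 = 1.5746
Iter 3: z = -0.9489 + -1.1190i, |z|^2 = 2.1527
Iter 4: z = -2.0348 + 2.3978i, |z|^2 = 9.8898
Escaped at iteration 4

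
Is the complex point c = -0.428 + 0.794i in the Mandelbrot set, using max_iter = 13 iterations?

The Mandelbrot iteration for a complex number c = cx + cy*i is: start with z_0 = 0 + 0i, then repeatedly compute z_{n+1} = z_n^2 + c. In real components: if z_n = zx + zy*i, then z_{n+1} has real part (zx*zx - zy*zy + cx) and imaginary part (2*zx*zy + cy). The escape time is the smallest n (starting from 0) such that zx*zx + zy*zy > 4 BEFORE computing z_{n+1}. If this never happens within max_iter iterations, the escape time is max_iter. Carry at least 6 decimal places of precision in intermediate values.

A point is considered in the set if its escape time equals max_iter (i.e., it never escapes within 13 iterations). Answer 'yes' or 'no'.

Answer: no

Derivation:
z_0 = 0 + 0i, c = -0.4280 + 0.7940i
Iter 1: z = -0.4280 + 0.7940i, |z|^2 = 0.8136
Iter 2: z = -0.8753 + 0.1143i, |z|^2 = 0.7791
Iter 3: z = 0.3250 + 0.5939i, |z|^2 = 0.4583
Iter 4: z = -0.6750 + 1.1800i, |z|^2 = 1.8481
Iter 5: z = -1.3647 + -0.7991i, |z|^2 = 2.5010
Iter 6: z = 0.7959 + 2.9751i, |z|^2 = 9.4845
Escaped at iteration 6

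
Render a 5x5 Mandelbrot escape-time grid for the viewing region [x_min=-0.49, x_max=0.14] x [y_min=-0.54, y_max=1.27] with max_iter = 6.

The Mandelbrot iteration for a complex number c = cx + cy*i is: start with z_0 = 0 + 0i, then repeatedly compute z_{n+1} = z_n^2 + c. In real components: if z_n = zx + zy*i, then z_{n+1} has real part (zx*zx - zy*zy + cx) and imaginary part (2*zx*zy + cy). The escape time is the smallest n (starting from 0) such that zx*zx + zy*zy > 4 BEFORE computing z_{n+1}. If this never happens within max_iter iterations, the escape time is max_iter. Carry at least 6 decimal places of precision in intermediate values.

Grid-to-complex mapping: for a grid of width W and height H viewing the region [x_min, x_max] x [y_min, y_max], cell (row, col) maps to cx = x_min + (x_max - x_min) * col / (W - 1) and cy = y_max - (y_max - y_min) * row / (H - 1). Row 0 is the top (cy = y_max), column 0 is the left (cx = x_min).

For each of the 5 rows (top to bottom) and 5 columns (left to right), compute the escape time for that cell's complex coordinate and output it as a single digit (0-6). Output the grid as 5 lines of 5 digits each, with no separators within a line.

Answer: 33322
56665
66666
66666
66666

Derivation:
(row=0, col=0): c = -0.4900 + 1.2700i → escape time 3
(row=0, col=1): c = -0.3325 + 1.2700i → escape time 3
(row=0, col=2): c = -0.1750 + 1.2700i → escape time 3
(row=0, col=3): c = -0.0175 + 1.2700i → escape time 2
(row=0, col=4): c = 0.1400 + 1.2700i → escape time 2
(row=1, col=0): c = -0.4900 + 0.8175i → escape time 5
(row=1, col=1): c = -0.3325 + 0.8175i → escape time 6
(row=1, col=2): c = -0.1750 + 0.8175i → escape time 6
(row=1, col=3): c = -0.0175 + 0.8175i → escape time 6
(row=1, col=4): c = 0.1400 + 0.8175i → escape time 5
(row=2, col=0): c = -0.4900 + 0.3650i → escape time 6
(row=2, col=1): c = -0.3325 + 0.3650i → escape time 6
(row=2, col=2): c = -0.1750 + 0.3650i → escape time 6
(row=2, col=3): c = -0.0175 + 0.3650i → escape time 6
(row=2, col=4): c = 0.1400 + 0.3650i → escape time 6
(row=3, col=0): c = -0.4900 + -0.0875i → escape time 6
(row=3, col=1): c = -0.3325 + -0.0875i → escape time 6
(row=3, col=2): c = -0.1750 + -0.0875i → escape time 6
(row=3, col=3): c = -0.0175 + -0.0875i → escape time 6
(row=3, col=4): c = 0.1400 + -0.0875i → escape time 6
(row=4, col=0): c = -0.4900 + -0.5400i → escape time 6
(row=4, col=1): c = -0.3325 + -0.5400i → escape time 6
(row=4, col=2): c = -0.1750 + -0.5400i → escape time 6
(row=4, col=3): c = -0.0175 + -0.5400i → escape time 6
(row=4, col=4): c = 0.1400 + -0.5400i → escape time 6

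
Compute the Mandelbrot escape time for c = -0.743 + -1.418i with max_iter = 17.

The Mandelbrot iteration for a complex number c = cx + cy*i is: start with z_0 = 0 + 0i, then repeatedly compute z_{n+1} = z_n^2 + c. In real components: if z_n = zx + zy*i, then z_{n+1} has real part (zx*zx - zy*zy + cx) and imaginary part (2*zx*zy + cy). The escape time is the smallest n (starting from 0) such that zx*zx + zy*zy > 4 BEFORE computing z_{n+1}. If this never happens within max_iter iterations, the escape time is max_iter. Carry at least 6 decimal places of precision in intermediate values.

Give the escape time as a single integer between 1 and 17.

Answer: 2

Derivation:
z_0 = 0 + 0i, c = -0.7430 + -1.4180i
Iter 1: z = -0.7430 + -1.4180i, |z|^2 = 2.5628
Iter 2: z = -2.2017 + 0.6891i, |z|^2 = 5.3223
Escaped at iteration 2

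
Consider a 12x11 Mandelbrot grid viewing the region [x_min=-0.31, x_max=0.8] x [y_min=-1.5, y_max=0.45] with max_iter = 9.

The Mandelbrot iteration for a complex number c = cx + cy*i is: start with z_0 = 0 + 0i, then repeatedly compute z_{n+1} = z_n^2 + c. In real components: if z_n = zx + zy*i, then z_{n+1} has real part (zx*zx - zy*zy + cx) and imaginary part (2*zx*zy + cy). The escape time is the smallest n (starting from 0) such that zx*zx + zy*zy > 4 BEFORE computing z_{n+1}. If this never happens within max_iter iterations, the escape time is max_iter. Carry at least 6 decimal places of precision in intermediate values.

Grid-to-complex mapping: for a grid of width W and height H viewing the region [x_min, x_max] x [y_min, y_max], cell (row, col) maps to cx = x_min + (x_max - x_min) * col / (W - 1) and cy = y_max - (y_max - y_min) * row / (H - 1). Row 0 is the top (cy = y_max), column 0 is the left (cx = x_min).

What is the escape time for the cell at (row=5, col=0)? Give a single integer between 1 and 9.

z_0 = 0 + 0i, c = -0.3100 + -0.5250i
Iter 1: z = -0.3100 + -0.5250i, |z|^2 = 0.3717
Iter 2: z = -0.4895 + -0.1995i, |z|^2 = 0.2794
Iter 3: z = -0.1102 + -0.3297i, |z|^2 = 0.1208
Iter 4: z = -0.4066 + -0.4524i, |z|^2 = 0.3699
Iter 5: z = -0.3493 + -0.1572i, |z|^2 = 0.1467
Iter 6: z = -0.2127 + -0.4152i, |z|^2 = 0.2176
Iter 7: z = -0.4371 + -0.3484i, |z|^2 = 0.3125
Iter 8: z = -0.2403 + -0.2204i, |z|^2 = 0.1063

Answer: 9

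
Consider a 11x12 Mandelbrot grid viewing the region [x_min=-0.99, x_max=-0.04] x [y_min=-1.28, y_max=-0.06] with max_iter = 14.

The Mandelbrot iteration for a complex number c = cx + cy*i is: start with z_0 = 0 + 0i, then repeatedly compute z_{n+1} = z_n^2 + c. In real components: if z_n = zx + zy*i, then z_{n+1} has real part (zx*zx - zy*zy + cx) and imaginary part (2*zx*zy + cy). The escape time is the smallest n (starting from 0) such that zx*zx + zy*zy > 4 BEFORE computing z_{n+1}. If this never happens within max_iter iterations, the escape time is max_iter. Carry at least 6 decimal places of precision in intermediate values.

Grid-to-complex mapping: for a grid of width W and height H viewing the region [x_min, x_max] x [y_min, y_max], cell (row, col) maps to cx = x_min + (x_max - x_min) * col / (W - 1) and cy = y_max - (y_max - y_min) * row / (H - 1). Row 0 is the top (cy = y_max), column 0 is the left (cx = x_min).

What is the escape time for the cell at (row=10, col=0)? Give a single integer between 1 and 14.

z_0 = 0 + 0i, c = -0.9900 + -1.1691i
Iter 1: z = -0.9900 + -1.1691i, |z|^2 = 2.3469
Iter 2: z = -1.3767 + 1.1457i, |z|^2 = 3.2079
Iter 3: z = -0.4074 + -4.3236i, |z|^2 = 18.8597
Escaped at iteration 3

Answer: 3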